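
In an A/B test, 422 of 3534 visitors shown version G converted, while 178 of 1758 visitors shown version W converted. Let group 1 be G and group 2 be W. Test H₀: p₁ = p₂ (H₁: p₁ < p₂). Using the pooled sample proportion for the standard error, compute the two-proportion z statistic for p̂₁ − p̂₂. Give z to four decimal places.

p̂₁ = 422/3534 ≈ 0.1194114, p̂₂ = 178/1758 ≈ 0.1012514.
Pooled p̂ = (422+178)/(3534+1758) = 600/5292 = 0.1133787.
SE = √(0.100524 × 0.000851794) = 0.0092534.
z = (0.1194114 − 0.1012514)/0.0092534 = 0.0181600/0.0092534 = 1.9625.
p-value = P(Z < 1.963) ≈ 0.9751.

z = 1.9625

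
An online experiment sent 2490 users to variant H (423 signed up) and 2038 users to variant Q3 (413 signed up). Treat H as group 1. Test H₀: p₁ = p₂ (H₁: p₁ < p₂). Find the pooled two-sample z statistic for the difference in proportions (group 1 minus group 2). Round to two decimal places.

z = -2.83

p̂₁ = 423/2490 = 0.16988, p̂₂ = 413/2038 = 0.20265.
Pooled p̂ = (423+413)/(2490+2038) = 836/4528 = 0.18463.
SE = √(p̂(1−p̂)(1/n₁+1/n₂)) = √(0.18463·0.81537·0.000892284) = √(0.000134325) = 0.01159.
z = (0.16988 − 0.20265)/0.01159 = -0.03277/0.01159 = -2.83.
p-value = P(Z < -2.827) ≈ 0.0023.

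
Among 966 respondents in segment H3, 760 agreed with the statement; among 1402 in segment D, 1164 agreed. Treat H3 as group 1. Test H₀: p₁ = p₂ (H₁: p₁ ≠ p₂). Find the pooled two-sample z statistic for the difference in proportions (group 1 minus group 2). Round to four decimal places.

p̂₁ = 760/966 = 0.786749, p̂₂ = 1164/1402 = 0.830243.
Pooled p̂ = (760+1164)/(966+1402) = 1924/2368 = 0.812500.
SE = √(0.152344 × 0.00174846) = 0.016321.
z = (0.786749 − 0.830243)/0.016321 = -0.043494/0.016321 = -2.6649.
Two-sided p-value ≈ 2·Φ(−2.665) = 0.0077.

z = -2.6649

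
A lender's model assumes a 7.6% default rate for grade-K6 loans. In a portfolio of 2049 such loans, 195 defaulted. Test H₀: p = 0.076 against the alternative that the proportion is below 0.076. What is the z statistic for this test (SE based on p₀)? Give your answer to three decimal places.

z = 3.274

p̂ = 195/2049 ≈ 0.095168.
SE = √(p₀(1−p₀)/n) = √(0.070224/2049) = 0.005854.
z = (0.095168 − 0.076)/0.005854 = 0.019168/0.005854 = 3.274.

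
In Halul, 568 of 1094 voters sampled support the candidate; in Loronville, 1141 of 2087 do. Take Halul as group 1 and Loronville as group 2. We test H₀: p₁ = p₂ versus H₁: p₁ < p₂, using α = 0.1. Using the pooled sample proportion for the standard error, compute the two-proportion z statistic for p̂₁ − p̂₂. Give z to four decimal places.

p̂₁ = 568/1094 = 0.519196, p̂₂ = 1141/2087 = 0.546718.
Pooled p̂ = (568+1141)/(1094+2087) = 1709/3181 = 0.537252.
SE = √(p̂(1−p̂)(1/n₁+1/n₂)) = √(0.537252·0.462748·0.00139323) = √(0.000346375) = 0.018611.
z = (0.519196 − 0.546718)/0.018611 = -0.027522/0.018611 = -1.4788.
p-value = P(Z < -1.479) ≈ 0.0696. With α = 0.1, reject H₀.

z = -1.4788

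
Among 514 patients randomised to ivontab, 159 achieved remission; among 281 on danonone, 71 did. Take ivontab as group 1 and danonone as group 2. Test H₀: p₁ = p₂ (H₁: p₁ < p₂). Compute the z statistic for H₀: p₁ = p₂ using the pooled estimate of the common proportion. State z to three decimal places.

p̂₁ = 159/514 = 0.30934, p̂₂ = 71/281 = 0.25267.
Pooled p̂ = (159+71)/(514+281) = 230/795 = 0.28931.
SE = √(p̂(1−p̂)(1/n₁+1/n₂)) = √(0.28931·0.71069·0.00550424) = √(0.00113172) = 0.03364.
z = (0.30934 − 0.25267)/0.03364 = 0.05667/0.03364 = 1.685.
p-value = P(Z < 1.685) ≈ 0.9540.

z = 1.685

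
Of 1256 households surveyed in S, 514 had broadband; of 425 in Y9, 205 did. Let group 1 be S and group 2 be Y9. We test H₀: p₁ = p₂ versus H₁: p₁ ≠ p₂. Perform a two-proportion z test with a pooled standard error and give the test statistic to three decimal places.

p̂₁ = 514/1256 ≈ 0.40924, p̂₂ = 205/425 ≈ 0.48235.
Pooled p̂ = (514+205)/(1256+425) = 719/1681 = 0.42772.
SE = √(p̂(1−p̂)(1/n₁+1/n₂)) = √(0.42772·0.57228·0.00314912) = √(0.000770828) = 0.02776.
z = (0.40924 − 0.48235)/0.02776 = -0.07311/0.02776 = -2.634.
Two-sided p-value ≈ 2·Φ(−2.634) = 0.0084.

z = -2.634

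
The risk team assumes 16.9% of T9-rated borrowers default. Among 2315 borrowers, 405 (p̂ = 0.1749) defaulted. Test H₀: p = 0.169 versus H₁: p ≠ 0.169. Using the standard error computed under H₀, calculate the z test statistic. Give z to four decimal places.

z = 0.7634

p̂ = 405/2315 ≈ 0.174946.
Under H₀, SE = √(0.169·0.831/2315) = √(6.06648e-05) = 0.007789.
z = (0.174946 − 0.169)/0.007789 = 0.005946/0.007789 = 0.7634.
p-value = 2·P(Z > 0.763) ≈ 0.4452.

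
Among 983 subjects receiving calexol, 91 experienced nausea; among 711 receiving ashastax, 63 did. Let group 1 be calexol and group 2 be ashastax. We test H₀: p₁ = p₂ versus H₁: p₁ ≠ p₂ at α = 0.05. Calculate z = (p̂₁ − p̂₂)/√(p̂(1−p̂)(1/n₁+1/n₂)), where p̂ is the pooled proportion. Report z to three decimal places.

z = 0.280

p̂₁ = 91/983 ≈ 0.09257, p̂₂ = 63/711 ≈ 0.08861.
Pooled p̂ = (91+63)/(983+711) = 154/1694 = 0.09091.
SE = √(0.0826446 × 0.00242376) = 0.01415.
z = (0.09257 − 0.08861)/0.01415 = 0.00396/0.01415 = 0.280.
Two-sided p-value ≈ 2·Φ(−0.280) = 0.7793. With α = 0.05, fail to reject H₀.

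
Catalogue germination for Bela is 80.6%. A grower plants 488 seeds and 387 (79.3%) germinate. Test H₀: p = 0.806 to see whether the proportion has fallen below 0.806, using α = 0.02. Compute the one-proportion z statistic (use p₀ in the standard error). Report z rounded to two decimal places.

p̂ = 387/488 ≈ 0.79303.
SE = √(p₀(1−p₀)/n) = √(0.15636/488) = 0.01790.
z = (0.79303 − 0.806)/0.01790 = -0.01297/0.01790 = -0.72.
p-value = P(Z < -0.724) ≈ 0.2344. With α = 0.02, fail to reject H₀.

z = -0.72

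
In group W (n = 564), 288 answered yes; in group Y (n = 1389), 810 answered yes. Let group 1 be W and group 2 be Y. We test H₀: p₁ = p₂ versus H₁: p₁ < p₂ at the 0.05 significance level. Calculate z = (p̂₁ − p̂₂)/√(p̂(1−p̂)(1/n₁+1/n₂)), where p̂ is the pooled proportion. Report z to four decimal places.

z = -2.9274

p̂₁ = 288/564 = 0.510638, p̂₂ = 810/1389 = 0.583153.
Pooled p̂ = (288+810)/(564+1389) = 1098/1953 = 0.562212.
SE = √(0.24613 × 0.00249299) = 0.024771.
z = (0.510638 − 0.583153)/0.024771 = -0.072515/0.024771 = -2.9274.
p-value = P(Z < -2.927) ≈ 0.0017, so at α = 0.05 we reject H₀.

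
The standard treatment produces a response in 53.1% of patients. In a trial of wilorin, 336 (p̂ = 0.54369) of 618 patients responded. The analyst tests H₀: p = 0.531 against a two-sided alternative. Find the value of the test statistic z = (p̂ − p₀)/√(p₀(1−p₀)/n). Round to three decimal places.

z = 0.632

p̂ = 336/618 ≈ 0.54369.
SE = √(p₀(1−p₀)/n) = √(0.24904/618) = 0.02007.
z = (0.54369 − 0.531)/0.02007 = 0.01269/0.02007 = 0.632.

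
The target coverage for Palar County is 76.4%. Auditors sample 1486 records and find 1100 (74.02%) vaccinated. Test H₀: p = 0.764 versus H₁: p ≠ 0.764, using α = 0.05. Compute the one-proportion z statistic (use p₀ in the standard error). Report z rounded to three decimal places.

p̂ = 1100/1486 = 0.740242.
Standard error under H₀: √(0.764×0.236/1486) = 0.011015.
z = (0.740242 − 0.764)/0.011015 = -0.023758/0.011015 = -2.157.
Two-sided p-value ≈ 2·Φ(−2.157) = 0.0310. With α = 0.05, reject H₀.

z = -2.157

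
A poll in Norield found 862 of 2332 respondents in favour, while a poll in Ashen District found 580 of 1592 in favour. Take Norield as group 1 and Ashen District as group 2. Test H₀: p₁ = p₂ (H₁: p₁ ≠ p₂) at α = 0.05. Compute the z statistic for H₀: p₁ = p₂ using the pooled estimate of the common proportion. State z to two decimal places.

p̂₁ = 862/2332 ≈ 0.3696, p̂₂ = 580/1592 ≈ 0.3643.
Pooled p̂ = (862+580)/(2332+1592) = 1442/3924 = 0.3675.
SE = √(0.232439 × 0.00105696) = 0.0157.
z = (0.3696 − 0.3643)/0.0157 = 0.0053/0.0157 = 0.34.
Two-sided p-value ≈ 2·Φ(−0.339) = 0.7344, so at α = 0.05 we fail to reject H₀.

z = 0.34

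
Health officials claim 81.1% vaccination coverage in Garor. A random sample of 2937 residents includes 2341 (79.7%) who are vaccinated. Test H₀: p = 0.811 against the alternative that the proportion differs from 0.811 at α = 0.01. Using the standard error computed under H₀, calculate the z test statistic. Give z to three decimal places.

p̂ = 2341/2937 ≈ 0.797072.
Standard error under H₀: √(0.811×0.189/2937) = 0.007224.
z = (0.797072 − 0.811)/0.007224 = -0.013928/0.007224 = -1.928.
p-value = 2·P(Z > 1.928) ≈ 0.0539, so at α = 0.01 we fail to reject H₀.

z = -1.928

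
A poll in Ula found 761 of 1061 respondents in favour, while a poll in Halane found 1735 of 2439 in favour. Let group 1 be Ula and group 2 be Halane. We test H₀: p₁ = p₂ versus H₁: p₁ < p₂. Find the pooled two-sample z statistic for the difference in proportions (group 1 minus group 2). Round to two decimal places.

z = 0.35

p̂₁ = 761/1061 = 0.7172, p̂₂ = 1735/2439 = 0.7114.
Pooled p̂ = (761+1735)/(1061+2439) = 2496/3500 = 0.7131.
SE = √(0.20457 × 0.00135251) = 0.0166.
z = (0.7172 − 0.7114)/0.0166 = 0.0058/0.0166 = 0.35.
p-value = P(Z < 0.354) ≈ 0.6384.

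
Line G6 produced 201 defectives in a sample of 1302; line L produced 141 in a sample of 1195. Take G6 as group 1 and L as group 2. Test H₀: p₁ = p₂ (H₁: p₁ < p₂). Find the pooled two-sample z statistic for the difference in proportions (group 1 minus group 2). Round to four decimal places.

p̂₁ = 201/1302 ≈ 0.154378, p̂₂ = 141/1195 ≈ 0.117992.
Pooled p̂ = (201+141)/(1302+1195) = 342/2497 = 0.136964.
SE = √(0.118205 × 0.00160487) = 0.013773.
z = (0.154378 − 0.117992)/0.013773 = 0.036386/0.013773 = 2.6418.
p-value = P(Z < 2.642) ≈ 0.9959.

z = 2.6418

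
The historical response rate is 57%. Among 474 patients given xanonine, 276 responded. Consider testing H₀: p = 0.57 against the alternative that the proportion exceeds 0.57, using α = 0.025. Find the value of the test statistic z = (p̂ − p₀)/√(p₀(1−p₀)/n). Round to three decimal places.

z = 0.540

p̂ = 276/474 ≈ 0.58228.
SE = √(p₀(1−p₀)/n) = √(0.2451/474) = 0.02274.
z = (0.58228 − 0.57)/0.02274 = 0.01228/0.02274 = 0.540.
p-value = P(Z > 0.540) ≈ 0.2946, so at α = 0.025 we fail to reject H₀.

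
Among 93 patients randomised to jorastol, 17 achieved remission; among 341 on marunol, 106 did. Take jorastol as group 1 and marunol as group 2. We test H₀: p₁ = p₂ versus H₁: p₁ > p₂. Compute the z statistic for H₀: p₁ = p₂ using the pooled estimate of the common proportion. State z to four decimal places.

p̂₁ = 17/93 ≈ 0.182796, p̂₂ = 106/341 ≈ 0.310850.
Pooled p̂ = (17+106)/(93+341) = 123/434 = 0.283410.
SE = √(p̂(1−p̂)(1/n₁+1/n₂)) = √(0.283410·0.716590·0.0136852) = √(0.00277932) = 0.052719.
z = (0.182796 − 0.310850)/0.052719 = -0.128054/0.052719 = -2.4290.
p-value = P(Z > -2.429) ≈ 0.9924.

z = -2.4290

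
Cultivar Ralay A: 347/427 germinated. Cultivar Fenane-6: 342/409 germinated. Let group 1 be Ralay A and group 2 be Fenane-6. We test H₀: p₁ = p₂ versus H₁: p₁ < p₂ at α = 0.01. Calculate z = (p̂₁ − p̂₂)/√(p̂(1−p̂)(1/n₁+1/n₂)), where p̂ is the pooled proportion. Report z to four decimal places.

p̂₁ = 347/427 ≈ 0.8126464, p̂₂ = 342/409 ≈ 0.8361858.
Pooled p̂ = (347+342)/(427+409) = 689/836 = 0.8241627.
SE = √(0.144919 × 0.00478691) = 0.0263384.
z = (0.8126464 − 0.8361858)/0.0263384 = -0.0235394/0.0263384 = -0.8937.
p-value = P(Z < -0.894) ≈ 0.1857, so at α = 0.01 we fail to reject H₀.

z = -0.8937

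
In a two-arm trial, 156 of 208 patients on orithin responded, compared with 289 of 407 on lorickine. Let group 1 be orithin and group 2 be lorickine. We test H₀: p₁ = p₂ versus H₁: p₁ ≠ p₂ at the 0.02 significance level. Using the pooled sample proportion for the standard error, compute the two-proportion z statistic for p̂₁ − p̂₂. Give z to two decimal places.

z = 1.05

p̂₁ = 156/208 = 0.7500, p̂₂ = 289/407 = 0.7101.
Pooled p̂ = (156+289)/(208+407) = 445/615 = 0.7236.
SE = √(0.200013 × 0.00726469) = 0.0381.
z = (0.7500 − 0.7101)/0.0381 = 0.0399/0.0381 = 1.05.
Two-sided p-value ≈ 2·Φ(−1.047) = 0.2949, so at α = 0.02 we fail to reject H₀.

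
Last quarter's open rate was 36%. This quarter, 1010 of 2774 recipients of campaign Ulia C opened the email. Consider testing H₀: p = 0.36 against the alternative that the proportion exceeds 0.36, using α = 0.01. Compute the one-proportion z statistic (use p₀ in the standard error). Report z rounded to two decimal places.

z = 0.45

p̂ = 1010/2774 ≈ 0.3641.
Under H₀, SE = √(0.36·0.64/2774) = √(8.3057e-05) = 0.0091.
z = (0.3641 − 0.36)/0.0091 = 0.0041/0.0091 = 0.45.
p-value = P(Z > 0.449) ≈ 0.3266, so at α = 0.01 we fail to reject H₀.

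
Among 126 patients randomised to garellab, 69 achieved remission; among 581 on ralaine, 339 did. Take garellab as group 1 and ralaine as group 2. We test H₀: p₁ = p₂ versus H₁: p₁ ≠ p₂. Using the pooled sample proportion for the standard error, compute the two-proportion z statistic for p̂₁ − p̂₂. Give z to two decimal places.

p̂₁ = 69/126 = 0.5476, p̂₂ = 339/581 = 0.5835.
Pooled p̂ = (69+339)/(126+581) = 408/707 = 0.5771.
SE = √(p̂(1−p̂)(1/n₁+1/n₂)) = √(0.5771·0.4229·0.00965768) = √(0.00235703) = 0.0485.
z = (0.5476 − 0.5835)/0.0485 = -0.0359/0.0485 = -0.74.
Two-sided p-value ≈ 2·Φ(−0.739) = 0.4602.

z = -0.74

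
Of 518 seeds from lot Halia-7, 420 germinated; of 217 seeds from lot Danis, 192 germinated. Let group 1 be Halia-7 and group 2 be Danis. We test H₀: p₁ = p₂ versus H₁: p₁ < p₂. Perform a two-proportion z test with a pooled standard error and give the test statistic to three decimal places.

p̂₁ = 420/518 = 0.81081, p̂₂ = 192/217 = 0.88479.
Pooled p̂ = (420+192)/(518+217) = 612/735 = 0.83265.
SE = √(0.139342 × 0.0065388) = 0.03018.
z = (0.81081 − 0.88479)/0.03018 = -0.07398/0.03018 = -2.451.

z = -2.451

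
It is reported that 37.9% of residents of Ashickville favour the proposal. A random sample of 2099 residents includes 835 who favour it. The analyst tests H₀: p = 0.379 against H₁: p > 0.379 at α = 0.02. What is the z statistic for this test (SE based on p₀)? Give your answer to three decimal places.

z = 1.776

p̂ = 835/2099 ≈ 0.39781.
Under H₀, SE = √(0.379·0.621/2099) = √(0.000112129) = 0.01059.
z = (0.39781 − 0.379)/0.01059 = 0.01881/0.01059 = 1.776.
p-value = P(Z > 1.776) ≈ 0.0378, so at α = 0.02 we fail to reject H₀.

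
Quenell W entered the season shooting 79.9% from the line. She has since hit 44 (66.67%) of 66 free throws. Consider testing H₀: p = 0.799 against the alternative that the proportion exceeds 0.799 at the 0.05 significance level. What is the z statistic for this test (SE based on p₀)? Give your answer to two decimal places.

p̂ = 44/66 = 0.6667.
SE = √(p₀(1−p₀)/n) = √(0.1606/66) = 0.0493.
z = (0.6667 − 0.799)/0.0493 = -0.1323/0.0493 = -2.68.
p-value = P(Z > -2.683) ≈ 0.9963; since p > α = 0.05, fail to reject H₀.

z = -2.68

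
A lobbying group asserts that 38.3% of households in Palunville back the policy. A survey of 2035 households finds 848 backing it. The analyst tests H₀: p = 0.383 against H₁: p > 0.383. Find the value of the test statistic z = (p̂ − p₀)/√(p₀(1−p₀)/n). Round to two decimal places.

p̂ = 848/2035 ≈ 0.41671.
SE = √(p₀(1−p₀)/n) = √(0.23631/2035) = 0.01078.
z = (0.41671 − 0.383)/0.01078 = 0.03371/0.01078 = 3.13.
p-value = P(Z > 3.128) ≈ 0.0009.

z = 3.13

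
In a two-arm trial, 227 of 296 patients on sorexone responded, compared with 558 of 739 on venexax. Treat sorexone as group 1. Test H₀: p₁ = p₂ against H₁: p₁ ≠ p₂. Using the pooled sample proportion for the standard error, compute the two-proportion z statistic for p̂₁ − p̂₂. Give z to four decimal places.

p̂₁ = 227/296 = 0.766892, p̂₂ = 558/739 = 0.755074.
Pooled p̂ = (227+558)/(296+739) = 785/1035 = 0.758454.
SE = √(0.183201 × 0.00473156) = 0.029442.
z = (0.766892 − 0.755074)/0.029442 = 0.011818/0.029442 = 0.4014.

z = 0.4014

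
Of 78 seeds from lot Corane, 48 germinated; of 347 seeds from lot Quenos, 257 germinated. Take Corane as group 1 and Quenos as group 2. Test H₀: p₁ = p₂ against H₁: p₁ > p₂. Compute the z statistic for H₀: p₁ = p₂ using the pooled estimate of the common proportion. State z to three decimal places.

z = -2.220

p̂₁ = 48/78 ≈ 0.61538, p̂₂ = 257/347 ≈ 0.74063.
Pooled p̂ = (48+257)/(78+347) = 305/425 = 0.71765.
SE = √(0.20263 × 0.0157024) = 0.05641.
z = (0.61538 − 0.74063)/0.05641 = -0.12525/0.05641 = -2.220.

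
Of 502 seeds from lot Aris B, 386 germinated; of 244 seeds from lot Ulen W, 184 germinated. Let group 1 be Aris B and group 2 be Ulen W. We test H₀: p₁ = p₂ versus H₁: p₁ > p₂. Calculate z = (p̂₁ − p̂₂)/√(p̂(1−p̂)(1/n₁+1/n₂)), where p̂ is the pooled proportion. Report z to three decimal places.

p̂₁ = 386/502 ≈ 0.76892, p̂₂ = 184/244 ≈ 0.75410.
Pooled p̂ = (386+184)/(502+244) = 570/746 = 0.76408.
SE = √(p̂(1−p̂)(1/n₁+1/n₂)) = √(0.76408·0.23592·0.00609039) = √(0.00109788) = 0.03313.
z = (0.76892 − 0.75410)/0.03313 = 0.01482/0.03313 = 0.447.
p-value = P(Z > 0.447) ≈ 0.3273.

z = 0.447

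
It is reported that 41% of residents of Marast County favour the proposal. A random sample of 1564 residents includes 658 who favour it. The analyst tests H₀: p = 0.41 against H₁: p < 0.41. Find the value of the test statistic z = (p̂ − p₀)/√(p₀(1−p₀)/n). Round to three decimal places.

z = 0.862

p̂ = 658/1564 ≈ 0.42072.
Under H₀, SE = √(0.41·0.59/1564) = √(0.000154668) = 0.01244.
z = (0.42072 − 0.41)/0.01244 = 0.01072/0.01244 = 0.862.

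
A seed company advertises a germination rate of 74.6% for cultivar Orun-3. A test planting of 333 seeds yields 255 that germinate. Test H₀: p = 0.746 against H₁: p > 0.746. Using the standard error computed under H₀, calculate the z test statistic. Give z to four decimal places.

p̂ = 255/333 = 0.765766.
Under H₀, SE = √(0.746·0.254/333) = √(0.000569021) = 0.023854.
z = (0.765766 − 0.746)/0.023854 = 0.019766/0.023854 = 0.8286.
p-value = P(Z > 0.829) ≈ 0.2037.

z = 0.8286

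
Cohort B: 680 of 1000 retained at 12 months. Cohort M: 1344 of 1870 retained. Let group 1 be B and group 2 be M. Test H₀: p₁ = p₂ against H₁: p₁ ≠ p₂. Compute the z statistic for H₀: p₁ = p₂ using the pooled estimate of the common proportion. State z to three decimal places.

p̂₁ = 680/1000 ≈ 0.68000, p̂₂ = 1344/1870 ≈ 0.71872.
Pooled p̂ = (680+1344)/(1000+1870) = 2024/2870 = 0.70523.
SE = √(p̂(1−p̂)(1/n₁+1/n₂)) = √(0.70523·0.29477·0.00153476) = √(0.000319049) = 0.01786.
z = (0.68000 − 0.71872)/0.01786 = -0.03872/0.01786 = -2.168.

z = -2.168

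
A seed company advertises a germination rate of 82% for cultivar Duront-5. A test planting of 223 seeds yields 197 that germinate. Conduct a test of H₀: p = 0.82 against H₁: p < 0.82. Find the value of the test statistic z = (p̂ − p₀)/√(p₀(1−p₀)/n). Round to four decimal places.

p̂ = 197/223 = 0.883408.
Under H₀, SE = √(0.82·0.18/223) = √(0.000661883) = 0.025727.
z = (0.883408 − 0.82)/0.025727 = 0.063408/0.025727 = 2.4646.
p-value = P(Z < 2.465) ≈ 0.9931.

z = 2.4646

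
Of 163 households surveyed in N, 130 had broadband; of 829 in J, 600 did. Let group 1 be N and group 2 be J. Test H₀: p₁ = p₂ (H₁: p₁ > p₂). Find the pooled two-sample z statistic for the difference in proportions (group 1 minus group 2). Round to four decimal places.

p̂₁ = 130/163 ≈ 0.797546, p̂₂ = 600/829 ≈ 0.723764.
Pooled p̂ = (130+600)/(163+829) = 730/992 = 0.735887.
SE = √(0.194357 × 0.00734124) = 0.037773.
z = (0.797546 − 0.723764)/0.037773 = 0.073782/0.037773 = 1.9533.
p-value = P(Z > 1.953) ≈ 0.0254.

z = 1.9533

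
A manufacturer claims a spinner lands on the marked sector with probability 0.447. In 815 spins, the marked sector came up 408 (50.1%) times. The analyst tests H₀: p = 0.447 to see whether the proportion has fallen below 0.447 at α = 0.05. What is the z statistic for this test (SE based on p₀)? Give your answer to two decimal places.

z = 3.08

p̂ = 408/815 = 0.5006.
Standard error under H₀: √(0.447×0.553/815) = 0.0174.
z = (0.5006 − 0.447)/0.0174 = 0.0536/0.0174 = 3.08.
p-value = P(Z < 3.078) ≈ 0.9990, so at α = 0.05 we fail to reject H₀.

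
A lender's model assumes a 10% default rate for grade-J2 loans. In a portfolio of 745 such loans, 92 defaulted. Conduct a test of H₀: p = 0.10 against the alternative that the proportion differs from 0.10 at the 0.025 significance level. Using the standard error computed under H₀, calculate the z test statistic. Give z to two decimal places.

z = 2.14

p̂ = 92/745 = 0.1235.
Standard error under H₀: √(0.1×0.9/745) = 0.0110.
z = (0.1235 − 0.1)/0.0110 = 0.0235/0.0110 = 2.14.
Two-sided p-value ≈ 2·Φ(−2.137) = 0.0326; since p > α = 0.025, fail to reject H₀.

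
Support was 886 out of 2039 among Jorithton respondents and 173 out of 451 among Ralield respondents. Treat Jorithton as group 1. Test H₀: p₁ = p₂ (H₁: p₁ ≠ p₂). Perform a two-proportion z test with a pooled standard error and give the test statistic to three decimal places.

z = 1.980

p̂₁ = 886/2039 = 0.43453, p̂₂ = 173/451 = 0.38359.
Pooled p̂ = (886+173)/(2039+451) = 1059/2490 = 0.42530.
SE = √(0.24442 × 0.00270773) = 0.02573.
z = (0.43453 − 0.38359)/0.02573 = 0.05094/0.02573 = 1.980.
Two-sided p-value ≈ 2·Φ(−1.980) = 0.0477.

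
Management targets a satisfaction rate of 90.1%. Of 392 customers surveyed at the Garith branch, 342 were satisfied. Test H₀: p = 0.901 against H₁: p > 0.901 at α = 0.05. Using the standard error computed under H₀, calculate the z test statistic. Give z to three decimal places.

z = -1.893

p̂ = 342/392 ≈ 0.87245.
Under H₀, SE = √(0.901·0.099/392) = √(0.000227548) = 0.01508.
z = (0.87245 − 0.901)/0.01508 = -0.02855/0.01508 = -1.893.
p-value = P(Z > -1.893) ≈ 0.9708; since p > α = 0.05, fail to reject H₀.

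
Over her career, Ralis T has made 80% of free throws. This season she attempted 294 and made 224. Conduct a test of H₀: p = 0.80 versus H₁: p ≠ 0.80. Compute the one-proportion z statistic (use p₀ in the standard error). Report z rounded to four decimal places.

z = -1.6330

p̂ = 224/294 ≈ 0.761905.
SE = √(p₀(1−p₀)/n) = √(0.16/294) = 0.023328.
z = (0.761905 − 0.8)/0.023328 = -0.038095/0.023328 = -1.6330.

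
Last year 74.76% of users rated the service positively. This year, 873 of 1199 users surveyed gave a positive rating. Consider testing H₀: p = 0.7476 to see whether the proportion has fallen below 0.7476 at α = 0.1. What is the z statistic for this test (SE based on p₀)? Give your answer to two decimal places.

z = -1.55

p̂ = 873/1199 = 0.72811.
Standard error under H₀: √(0.7476×0.2524/1199) = 0.01254.
z = (0.72811 − 0.7476)/0.01254 = -0.01949/0.01254 = -1.55.
p-value = P(Z < -1.554) ≈ 0.0601. With α = 0.1, reject H₀.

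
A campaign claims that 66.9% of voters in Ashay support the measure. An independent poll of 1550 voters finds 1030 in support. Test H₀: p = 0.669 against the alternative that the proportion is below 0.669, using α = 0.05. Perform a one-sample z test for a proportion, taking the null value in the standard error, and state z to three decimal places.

p̂ = 1030/1550 = 0.66452.
SE = √(p₀(1−p₀)/n) = √(0.22144/1550) = 0.01195.
z = (0.66452 − 0.669)/0.01195 = -0.00448/0.01195 = -0.375.
p-value = P(Z < -0.375) ≈ 0.3538, so at α = 0.05 we fail to reject H₀.

z = -0.375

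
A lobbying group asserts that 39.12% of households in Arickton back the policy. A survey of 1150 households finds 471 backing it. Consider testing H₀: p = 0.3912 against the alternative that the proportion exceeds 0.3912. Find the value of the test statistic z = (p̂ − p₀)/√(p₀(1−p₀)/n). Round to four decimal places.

p̂ = 471/1150 = 0.4095652.
Standard error under H₀: √(0.3912×0.6088/1150) = 0.0143909.
z = (0.4095652 − 0.3912)/0.0143909 = 0.0183652/0.0143909 = 1.2762.

z = 1.2762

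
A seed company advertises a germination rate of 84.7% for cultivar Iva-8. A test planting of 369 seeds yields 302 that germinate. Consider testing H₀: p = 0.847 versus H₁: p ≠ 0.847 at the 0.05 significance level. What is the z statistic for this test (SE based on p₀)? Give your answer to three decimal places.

z = -1.525

p̂ = 302/369 ≈ 0.81843.
Standard error under H₀: √(0.847×0.153/369) = 0.01874.
z = (0.81843 − 0.847)/0.01874 = -0.02857/0.01874 = -1.525.
Two-sided p-value ≈ 2·Φ(−1.525) = 0.1274. With α = 0.05, fail to reject H₀.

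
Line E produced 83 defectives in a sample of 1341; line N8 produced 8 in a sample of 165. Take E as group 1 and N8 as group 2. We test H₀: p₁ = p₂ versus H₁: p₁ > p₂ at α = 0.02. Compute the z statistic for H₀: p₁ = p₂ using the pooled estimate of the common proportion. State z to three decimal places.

p̂₁ = 83/1341 = 0.06189, p̂₂ = 8/165 = 0.04848.
Pooled p̂ = (83+8)/(1341+165) = 91/1506 = 0.06042.
SE = √(p̂(1−p̂)(1/n₁+1/n₂)) = √(0.06042·0.93958·0.00680632) = √(0.00038642) = 0.01966.
z = (0.06189 − 0.04848)/0.01966 = 0.01341/0.01966 = 0.682.
p-value = P(Z > 0.682) ≈ 0.2476; since p > α = 0.02, fail to reject H₀.

z = 0.682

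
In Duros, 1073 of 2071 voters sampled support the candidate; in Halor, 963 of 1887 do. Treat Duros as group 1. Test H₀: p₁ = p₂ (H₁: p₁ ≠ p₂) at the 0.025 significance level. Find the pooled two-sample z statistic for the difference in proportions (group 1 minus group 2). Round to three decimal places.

p̂₁ = 1073/2071 ≈ 0.51811, p̂₂ = 963/1887 ≈ 0.51033.
Pooled p̂ = (1073+963)/(2071+1887) = 2036/3958 = 0.51440.
SE = √(p̂(1−p̂)(1/n₁+1/n₂)) = √(0.51440·0.48560·0.0010128) = √(0.00025299) = 0.01591.
z = (0.51811 − 0.51033)/0.01591 = 0.00778/0.01591 = 0.489.
p-value = 2·P(Z > 0.489) ≈ 0.6250; since p > α = 0.025, fail to reject H₀.

z = 0.489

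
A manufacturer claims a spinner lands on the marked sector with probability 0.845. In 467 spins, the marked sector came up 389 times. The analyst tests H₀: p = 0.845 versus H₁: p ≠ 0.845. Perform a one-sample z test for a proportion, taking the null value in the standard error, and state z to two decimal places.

p̂ = 389/467 ≈ 0.8330.
SE = √(p₀(1−p₀)/n) = √(0.13098/467) = 0.0167.
z = (0.8330 − 0.845)/0.0167 = -0.0120/0.0167 = -0.72.

z = -0.72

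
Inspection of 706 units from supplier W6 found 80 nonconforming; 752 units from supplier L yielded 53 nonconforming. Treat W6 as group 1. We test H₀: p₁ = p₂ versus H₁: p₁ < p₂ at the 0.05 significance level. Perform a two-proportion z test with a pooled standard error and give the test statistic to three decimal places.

z = 2.839

p̂₁ = 80/706 ≈ 0.113314, p̂₂ = 53/752 ≈ 0.070479.
Pooled p̂ = (80+53)/(706+752) = 133/1458 = 0.091221.
SE = √(p̂(1−p̂)(1/n₁+1/n₂)) = √(0.091221·0.908779·0.00274622) = √(0.00022766) = 0.015088.
z = (0.113314 − 0.070479)/0.015088 = 0.042835/0.015088 = 2.839.
p-value = P(Z < 2.839) ≈ 0.9977, so at α = 0.05 we fail to reject H₀.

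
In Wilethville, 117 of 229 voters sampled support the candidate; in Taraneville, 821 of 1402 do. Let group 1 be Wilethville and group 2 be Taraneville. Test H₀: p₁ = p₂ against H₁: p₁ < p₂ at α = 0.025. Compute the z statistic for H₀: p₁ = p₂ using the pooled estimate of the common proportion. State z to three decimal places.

z = -2.119

p̂₁ = 117/229 ≈ 0.510917, p̂₂ = 821/1402 ≈ 0.585592.
Pooled p̂ = (117+821)/(229+1402) = 938/1631 = 0.575107.
SE = √(0.244359 × 0.00508008) = 0.035233.
z = (0.510917 − 0.585592)/0.035233 = -0.074675/0.035233 = -2.119.
p-value = P(Z < -2.119) ≈ 0.0170; since p < α = 0.025, reject H₀.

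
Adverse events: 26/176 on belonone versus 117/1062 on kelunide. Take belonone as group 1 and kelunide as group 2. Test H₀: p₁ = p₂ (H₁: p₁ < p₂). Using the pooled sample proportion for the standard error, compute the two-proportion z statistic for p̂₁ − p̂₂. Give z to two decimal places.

z = 1.44

p̂₁ = 26/176 ≈ 0.1477, p̂₂ = 117/1062 ≈ 0.1102.
Pooled p̂ = (26+117)/(176+1062) = 143/1238 = 0.1155.
SE = √(p̂(1−p̂)(1/n₁+1/n₂)) = √(0.1155·0.8845·0.00662344) = √(0.000676694) = 0.0260.
z = (0.1477 − 0.1102)/0.0260 = 0.0375/0.0260 = 1.44.
p-value = P(Z < 1.444) ≈ 0.9256.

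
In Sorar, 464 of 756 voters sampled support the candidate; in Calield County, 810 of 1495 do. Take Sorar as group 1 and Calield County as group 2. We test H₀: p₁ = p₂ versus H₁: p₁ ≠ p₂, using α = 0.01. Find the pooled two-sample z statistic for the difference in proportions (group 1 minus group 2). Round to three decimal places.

p̂₁ = 464/756 = 0.61376, p̂₂ = 810/1495 = 0.54181.
Pooled p̂ = (464+810)/(756+1495) = 1274/2251 = 0.56597.
SE = √(p̂(1−p̂)(1/n₁+1/n₂)) = √(0.56597·0.43403·0.00199165) = √(0.000489244) = 0.02212.
z = (0.61376 − 0.54181)/0.02212 = 0.07195/0.02212 = 3.253.
p-value = 2·P(Z > 3.253) ≈ 0.0011; since p < α = 0.01, reject H₀.

z = 3.253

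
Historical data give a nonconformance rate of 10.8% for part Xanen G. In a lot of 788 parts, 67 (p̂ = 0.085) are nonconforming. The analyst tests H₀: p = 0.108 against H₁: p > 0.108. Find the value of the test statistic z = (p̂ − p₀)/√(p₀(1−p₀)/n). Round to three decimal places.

z = -2.078

p̂ = 67/788 ≈ 0.085025.
SE = √(p₀(1−p₀)/n) = √(0.096336/788) = 0.011057.
z = (0.085025 − 0.108)/0.011057 = -0.022975/0.011057 = -2.078.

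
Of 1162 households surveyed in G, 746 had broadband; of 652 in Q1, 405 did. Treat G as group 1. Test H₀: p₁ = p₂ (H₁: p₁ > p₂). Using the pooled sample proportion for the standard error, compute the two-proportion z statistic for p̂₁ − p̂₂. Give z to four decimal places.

z = 0.8840

p̂₁ = 746/1162 = 0.641997, p̂₂ = 405/652 = 0.621166.
Pooled p̂ = (746+405)/(1162+652) = 1151/1814 = 0.634509.
SE = √(p̂(1−p̂)(1/n₁+1/n₂)) = √(0.634509·0.365491·0.00239433) = √(0.000555262) = 0.023564.
z = (0.641997 − 0.621166)/0.023564 = 0.020831/0.023564 = 0.8840.
p-value = P(Z > 0.884) ≈ 0.1883.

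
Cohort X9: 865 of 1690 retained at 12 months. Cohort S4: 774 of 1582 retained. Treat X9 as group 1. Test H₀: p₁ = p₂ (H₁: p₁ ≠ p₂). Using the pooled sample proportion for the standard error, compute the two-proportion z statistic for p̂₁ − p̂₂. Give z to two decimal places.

p̂₁ = 865/1690 = 0.5118, p̂₂ = 774/1582 = 0.4893.
Pooled p̂ = (865+774)/(1690+1582) = 1639/3272 = 0.5009.
SE = √(0.249999 × 0.00122383) = 0.0175.
z = (0.5118 − 0.4893)/0.0175 = 0.0225/0.0175 = 1.29.
p-value = 2·P(Z > 1.291) ≈ 0.1967.

z = 1.29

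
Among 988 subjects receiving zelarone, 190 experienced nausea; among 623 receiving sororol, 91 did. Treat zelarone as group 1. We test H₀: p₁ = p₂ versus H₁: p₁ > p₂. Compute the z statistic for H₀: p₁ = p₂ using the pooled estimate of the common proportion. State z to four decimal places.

z = 2.3818

p̂₁ = 190/988 = 0.192308, p̂₂ = 91/623 = 0.146067.
Pooled p̂ = (190+91)/(988+623) = 281/1611 = 0.174426.
SE = √(p̂(1−p̂)(1/n₁+1/n₂)) = √(0.174426·0.825574·0.00261728) = √(0.000376892) = 0.019414.
z = (0.192308 − 0.146067)/0.019414 = 0.046241/0.019414 = 2.3818.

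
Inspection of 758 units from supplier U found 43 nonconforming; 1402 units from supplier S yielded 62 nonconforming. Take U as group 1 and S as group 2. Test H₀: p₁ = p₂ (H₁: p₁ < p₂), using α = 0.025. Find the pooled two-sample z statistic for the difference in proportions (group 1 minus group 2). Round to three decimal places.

z = 1.290

p̂₁ = 43/758 ≈ 0.05673, p̂₂ = 62/1402 ≈ 0.04422.
Pooled p̂ = (43+62)/(758+1402) = 105/2160 = 0.04861.
SE = √(0.0462481 × 0.00203253) = 0.00970.
z = (0.05673 − 0.04422)/0.00970 = 0.01251/0.00970 = 1.290.
p-value = P(Z < 1.290) ≈ 0.9015, so at α = 0.025 we fail to reject H₀.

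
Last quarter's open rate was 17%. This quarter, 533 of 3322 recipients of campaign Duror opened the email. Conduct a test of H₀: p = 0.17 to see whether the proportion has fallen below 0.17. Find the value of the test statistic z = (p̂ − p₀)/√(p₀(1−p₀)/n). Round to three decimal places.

p̂ = 533/3322 = 0.160446.
Under H₀, SE = √(0.17·0.83/3322) = √(4.24744e-05) = 0.006517.
z = (0.160446 − 0.17)/0.006517 = -0.009554/0.006517 = -1.466.

z = -1.466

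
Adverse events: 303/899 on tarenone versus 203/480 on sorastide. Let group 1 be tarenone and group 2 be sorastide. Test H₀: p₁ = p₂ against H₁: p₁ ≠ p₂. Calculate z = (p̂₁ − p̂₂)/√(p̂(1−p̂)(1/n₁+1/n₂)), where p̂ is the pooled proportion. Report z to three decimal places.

p̂₁ = 303/899 = 0.33704, p̂₂ = 203/480 = 0.42292.
Pooled p̂ = (303+203)/(899+480) = 506/1379 = 0.36693.
SE = √(0.232293 × 0.00319568) = 0.02725.
z = (0.33704 − 0.42292)/0.02725 = -0.08588/0.02725 = -3.152.
Two-sided p-value ≈ 2·Φ(−3.152) = 0.0016.

z = -3.152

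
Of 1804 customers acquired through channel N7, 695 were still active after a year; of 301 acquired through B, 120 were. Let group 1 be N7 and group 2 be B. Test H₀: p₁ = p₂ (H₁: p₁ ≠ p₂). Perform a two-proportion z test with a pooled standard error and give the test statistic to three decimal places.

p̂₁ = 695/1804 = 0.38525, p̂₂ = 120/301 = 0.39867.
Pooled p̂ = (695+120)/(1804+301) = 815/2105 = 0.38717.
SE = √(p̂(1−p̂)(1/n₁+1/n₂)) = √(0.38717·0.61283·0.00387658) = √(0.000919797) = 0.03033.
z = (0.38525 − 0.39867)/0.03033 = -0.01342/0.03033 = -0.442.
Two-sided p-value ≈ 2·Φ(−0.442) = 0.6582.

z = -0.442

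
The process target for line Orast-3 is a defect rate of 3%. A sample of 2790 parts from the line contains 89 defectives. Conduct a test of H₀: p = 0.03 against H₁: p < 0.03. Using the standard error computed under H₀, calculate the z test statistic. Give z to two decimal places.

p̂ = 89/2790 = 0.0319.
Under H₀, SE = √(0.03·0.97/2790) = √(1.04301e-05) = 0.0032.
z = (0.0319 − 0.03)/0.0032 = 0.0019/0.0032 = 0.59.

z = 0.59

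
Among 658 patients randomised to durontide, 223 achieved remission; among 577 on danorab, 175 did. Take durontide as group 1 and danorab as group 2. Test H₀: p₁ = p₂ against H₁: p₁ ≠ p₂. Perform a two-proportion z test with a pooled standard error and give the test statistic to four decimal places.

z = 1.3361

p̂₁ = 223/658 = 0.338906, p̂₂ = 175/577 = 0.303293.
Pooled p̂ = (223+175)/(658+577) = 398/1235 = 0.322267.
SE = √(p̂(1−p̂)(1/n₁+1/n₂)) = √(0.322267·0.677733·0.00325286) = √(0.00071046) = 0.026654.
z = (0.338906 − 0.303293)/0.026654 = 0.035613/0.026654 = 1.3361.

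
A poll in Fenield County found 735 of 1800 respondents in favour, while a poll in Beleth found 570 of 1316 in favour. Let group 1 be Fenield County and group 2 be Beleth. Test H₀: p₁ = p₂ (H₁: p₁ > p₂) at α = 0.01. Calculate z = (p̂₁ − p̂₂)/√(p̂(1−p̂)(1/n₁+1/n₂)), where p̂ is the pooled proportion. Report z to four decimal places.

z = -1.3858

p̂₁ = 735/1800 ≈ 0.408333, p̂₂ = 570/1316 ≈ 0.433131.
Pooled p̂ = (735+570)/(1800+1316) = 1305/3116 = 0.418806.
SE = √(p̂(1−p̂)(1/n₁+1/n₂)) = √(0.418806·0.581194·0.00131543) = √(0.000320187) = 0.017894.
z = (0.408333 − 0.433131)/0.017894 = -0.024798/0.017894 = -1.3858.
p-value = P(Z > -1.386) ≈ 0.9171; since p > α = 0.01, fail to reject H₀.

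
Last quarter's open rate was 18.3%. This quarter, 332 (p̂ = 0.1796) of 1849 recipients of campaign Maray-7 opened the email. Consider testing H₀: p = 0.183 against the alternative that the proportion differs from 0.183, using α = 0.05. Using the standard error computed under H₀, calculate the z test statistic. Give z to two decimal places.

z = -0.38

p̂ = 332/1849 ≈ 0.1796.
SE = √(p₀(1−p₀)/n) = √(0.14951/1849) = 0.0090.
z = (0.1796 − 0.183)/0.0090 = -0.0034/0.0090 = -0.38.
Two-sided p-value ≈ 2·Φ(−0.383) = 0.7018. With α = 0.05, fail to reject H₀.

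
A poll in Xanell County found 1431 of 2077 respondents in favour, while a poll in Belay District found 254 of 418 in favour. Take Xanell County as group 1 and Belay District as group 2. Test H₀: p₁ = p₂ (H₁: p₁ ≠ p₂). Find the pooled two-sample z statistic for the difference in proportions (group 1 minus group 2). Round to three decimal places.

z = 3.240

p̂₁ = 1431/2077 ≈ 0.688974, p̂₂ = 254/418 ≈ 0.607656.
Pooled p̂ = (1431+254)/(2077+418) = 1685/2495 = 0.675351.
SE = √(p̂(1−p̂)(1/n₁+1/n₂)) = √(0.675351·0.324649·0.00287381) = √(0.000630089) = 0.025102.
z = (0.688974 − 0.607656)/0.025102 = 0.081318/0.025102 = 3.240.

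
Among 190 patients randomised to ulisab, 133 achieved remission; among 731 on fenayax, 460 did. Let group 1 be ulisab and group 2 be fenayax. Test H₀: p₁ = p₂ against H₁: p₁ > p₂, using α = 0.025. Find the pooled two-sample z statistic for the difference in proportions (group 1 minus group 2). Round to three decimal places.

p̂₁ = 133/190 ≈ 0.70000, p̂₂ = 460/731 ≈ 0.62927.
Pooled p̂ = (133+460)/(190+731) = 593/921 = 0.64387.
SE = √(0.229303 × 0.00663115) = 0.03899.
z = (0.70000 − 0.62927)/0.03899 = 0.07073/0.03899 = 1.814.
p-value = P(Z > 1.814) ≈ 0.0349, so at α = 0.025 we fail to reject H₀.

z = 1.814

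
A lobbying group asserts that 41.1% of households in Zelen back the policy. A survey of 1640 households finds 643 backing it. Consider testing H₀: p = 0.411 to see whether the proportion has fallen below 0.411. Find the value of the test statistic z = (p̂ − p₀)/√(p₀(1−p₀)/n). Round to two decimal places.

p̂ = 643/1640 ≈ 0.3921.
Standard error under H₀: √(0.411×0.589/1640) = 0.0121.
z = (0.3921 − 0.411)/0.0121 = -0.0189/0.0121 = -1.56.

z = -1.56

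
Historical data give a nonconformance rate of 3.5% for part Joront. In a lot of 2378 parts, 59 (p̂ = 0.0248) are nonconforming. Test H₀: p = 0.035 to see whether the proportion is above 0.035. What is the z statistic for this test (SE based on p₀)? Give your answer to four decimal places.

z = -2.7036

p̂ = 59/2378 = 0.0248108.
SE = √(p₀(1−p₀)/n) = √(0.033775/2378) = 0.0037687.
z = (0.0248108 − 0.035)/0.0037687 = -0.0101892/0.0037687 = -2.7036.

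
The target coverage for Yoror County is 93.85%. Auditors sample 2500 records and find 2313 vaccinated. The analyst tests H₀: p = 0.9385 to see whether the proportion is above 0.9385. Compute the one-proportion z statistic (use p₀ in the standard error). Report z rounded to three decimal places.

p̂ = 2313/2500 ≈ 0.925200.
Standard error under H₀: √(0.9385×0.0615/2500) = 0.004805.
z = (0.925200 − 0.9385)/0.004805 = -0.013300/0.004805 = -2.768.

z = -2.768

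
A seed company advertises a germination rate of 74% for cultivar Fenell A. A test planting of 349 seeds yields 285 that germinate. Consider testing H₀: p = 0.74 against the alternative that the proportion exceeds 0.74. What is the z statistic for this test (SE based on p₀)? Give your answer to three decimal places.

p̂ = 285/349 ≈ 0.81662.
Under H₀, SE = √(0.74·0.26/349) = √(0.000551289) = 0.02348.
z = (0.81662 − 0.74)/0.02348 = 0.07662/0.02348 = 3.263.
p-value = P(Z > 3.263) ≈ 0.0006.

z = 3.263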